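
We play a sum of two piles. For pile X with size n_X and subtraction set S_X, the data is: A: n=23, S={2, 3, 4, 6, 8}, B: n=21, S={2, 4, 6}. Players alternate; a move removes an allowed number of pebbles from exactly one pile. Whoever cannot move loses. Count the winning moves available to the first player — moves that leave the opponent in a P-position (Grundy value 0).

Pile A, S = {2, 3, 4, 6, 8}:
n :  0  1  2  3  4  5  6  7  8  9 10 11 12 13 14 15 16 17 18 19 20 21 22 23
G :  0  0  1  1  2  2  3  3  4  4  0  0  1  1  2  2  3  3  4  4  0  0  1  1
G_A(23) = 1.
Pile B, S = {2, 4, 6}:
G(0) = 0
G(1) = mex{} = 0
G(2) = mex{0} = 1
G(3) = mex{0} = 1
G(4) = mex{1,0} = 2
G(5) = mex{1,0} = 2
G(6) = mex{2,1,0} = 3
G(7) = mex{2,1,0} = 3
G(8) = mex{3,2,1} = 0
G(9) = mex{3,2,1} = 0
G(10) = mex{0,3,2} = 1
G(11) = mex{0,3,2} = 1
G(12) = mex{1,0,3} = 2
G(13) = mex{1,0,3} = 2
G(14) = mex{2,1,0} = 3
G(15) = mex{2,1,0} = 3
G(16) = mex{3,2,1} = 0
G(17) = mex{3,2,1} = 0
G(18) = mex{0,3,2} = 1
G(19) = mex{0,3,2} = 1
G(20) = mex{1,0,3} = 2
G(21) = mex{1,0,3} = 2
G_B(21) = 2.
Combined Grundy value = 1 ⊕ 2 = 3.
A winning move leaves total XOR = 0, i.e. changes one component's Grundy value g to g ⊕ X where X is the current total.
Pile A: need g' = 1⊕3 = 2. Options: 23−2→G=0, 23−3→G=0, 23−4→G=4, 23−6→G=3, 23−8→G=2. Hits: 1.
Pile B: need g' = 2⊕3 = 1. Options: 21−2→G=1, 21−4→G=0, 21−6→G=3. Hits: 1.

2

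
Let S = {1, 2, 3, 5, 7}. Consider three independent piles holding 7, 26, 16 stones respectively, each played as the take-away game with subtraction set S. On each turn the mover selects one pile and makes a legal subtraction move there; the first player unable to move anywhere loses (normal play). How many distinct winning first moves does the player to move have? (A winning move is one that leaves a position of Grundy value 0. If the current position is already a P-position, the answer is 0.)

6

All piles use S = {1, 2, 3, 5, 7}:
G(0) = 0
G(1) = mex{0} = 1
G(2) = mex{1,0} = 2
G(3) = mex{2,1,0} = 3
G(4) = mex{3,2,1} = 0
G(5) = mex{0,3,2,0} = 1
G(6) = mex{1,0,3,1} = 2
G(7) = mex{2,1,0,2,0} = 3
G(8) = mex{3,2,1,3,1} = 0
G(9) = mex{0,3,2,0,2} = 1
G(10) = mex{1,0,3,1,3} = 2
G(11) = mex{2,1,0,2,0} = 3
G(12) = mex{3,2,1,3,1} = 0
G(13) = mex{0,3,2,0,2} = 1
G(14) = mex{1,0,3,1,3} = 2
G(15) = mex{2,1,0,2,0} = 3
G(16) = mex{3,2,1,3,1} = 0
G(17) = mex{0,3,2,0,2} = 1
G(18) = mex{1,0,3,1,3} = 2
G(19) = mex{2,1,0,2,0} = 3
G(20) = mex{3,2,1,3,1} = 0
G(21) = mex{0,3,2,0,2} = 1
G(22) = mex{1,0,3,1,3} = 2
G(23) = mex{2,1,0,2,0} = 3
G(24) = mex{3,2,1,3,1} = 0
G(25) = mex{0,3,2,0,2} = 1
G(26) = mex{1,0,3,1,3} = 2
Pile A: G(7) = 3.
Pile B: G(26) = 2.
Pile C: G(16) = 0.
Combined Grundy value = 3 ⊕ 2 ⊕ 0 = 1.
A winning move leaves total XOR = 0, i.e. changes one component's Grundy value g to g ⊕ X where X is the current total.
Pile A: need g' = 3⊕1 = 2. Options: 7−1→G=2, 7−2→G=1, 7−3→G=0, 7−5→G=2, 7−7→G=0. Hits: 2.
Pile B: need g' = 2⊕1 = 3. Options: 26−1→G=1, 26−2→G=0, 26−3→G=3, 26−5→G=1, 26−7→G=3. Hits: 2.
Pile C: need g' = 0⊕1 = 1. Options: 16−1→G=3, 16−2→G=2, 16−3→G=1, 16−5→G=3, 16−7→G=1. Hits: 2.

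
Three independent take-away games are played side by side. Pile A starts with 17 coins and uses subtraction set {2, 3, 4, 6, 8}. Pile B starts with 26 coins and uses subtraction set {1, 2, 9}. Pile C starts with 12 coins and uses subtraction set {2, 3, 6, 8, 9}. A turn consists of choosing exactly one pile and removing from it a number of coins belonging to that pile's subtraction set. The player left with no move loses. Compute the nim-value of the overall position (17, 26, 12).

Pile A, S = {2, 3, 4, 6, 8}:
G(0) = 0
G(1) = mex{} = 0
G(2) = mex{0} = 1
G(3) = mex{0,0} = 1
G(4) = mex{1,0,0} = 2
G(5) = mex{1,1,0} = 2
G(6) = mex{2,1,1,0} = 3
G(7) = mex{2,2,1,0} = 3
G(8) = mex{3,2,2,1,0} = 4
G(9) = mex{3,3,2,1,0} = 4
G(10) = mex{4,3,3,2,1} = 0
G(11) = mex{4,4,3,2,1} = 0
G(12) = mex{0,4,4,3,2} = 1
G(13) = mex{0,0,4,3,2} = 1
G(14) = mex{1,0,0,4,3} = 2
G(15) = mex{1,1,0,4,3} = 2
G(16) = mex{2,1,1,0,4} = 3
G(17) = mex{2,2,1,0,4} = 3
G_A(17) = 3.
Pile B, S = {1, 2, 9}:
n :  0  1  2  3  4  5  6  7  8  9 10 11 12 13 14 15 16 17 18 19 20 21 22 23 24 25 26
G :  0  1  2  0  1  2  0  1  2  3  0  1  2  0  1  2  0  1  2  3  0  1  2  0  1  2  0
G_B(26) = 0.
Pile C, S = {2, 3, 6, 8, 9}:
n :  0  1  2  3  4  5  6  7  8  9 10 11 12
G :  0  0  1  1  2  0  3  1  2  2  3  3  0
G_C(12) = 0.
Combined Grundy value = 3 ⊕ 0 ⊕ 0 = 3.

3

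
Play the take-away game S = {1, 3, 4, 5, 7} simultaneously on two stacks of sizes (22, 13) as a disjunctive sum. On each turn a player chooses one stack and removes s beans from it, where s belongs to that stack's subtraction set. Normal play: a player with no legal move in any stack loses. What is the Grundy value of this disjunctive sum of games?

All stacks use S = {1, 3, 4, 5, 7}:
n :  0  1  2  3  4  5  6  7  8  9 10 11 12 13 14 15 16 17 18 19 20 21 22
G :  0  1  0  1  2  3  2  3  0  1  0  1  2  3  2  3  0  1  0  1  2  3  2
Stack A: G(22) = 2.
Stack B: G(13) = 3.
Combined Grundy value = 2 ⊕ 3 = 1.

1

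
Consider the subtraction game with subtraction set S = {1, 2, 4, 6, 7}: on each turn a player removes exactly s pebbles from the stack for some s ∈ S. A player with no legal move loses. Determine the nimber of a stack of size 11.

0

n :  0  1  2  3  4  5  6  7  8  9 10 11
G :  0  1  2  0  1  2  3  4  0  1  2  0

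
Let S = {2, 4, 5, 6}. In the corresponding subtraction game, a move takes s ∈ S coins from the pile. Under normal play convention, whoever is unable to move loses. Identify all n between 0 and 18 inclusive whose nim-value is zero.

0, 1, 8, 9, 16, 17

n :  0  1  2  3  4  5  6  7  8  9 10 11 12 13 14 15 16 17 18
G :  0  0  1  1  2  2  3  3  0  0  1  1  2  2  3  3  0  0  1
P-positions are exactly the n with G(n) = 0.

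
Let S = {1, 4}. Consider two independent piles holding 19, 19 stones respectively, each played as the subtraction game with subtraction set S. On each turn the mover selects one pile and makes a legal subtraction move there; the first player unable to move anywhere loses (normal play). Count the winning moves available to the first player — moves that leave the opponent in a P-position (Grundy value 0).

All piles use S = {1, 4}:
n :  0  1  2  3  4  5  6  7  8  9 10 11 12 13 14 15 16 17 18 19
G :  0  1  0  1  2  0  1  0  1  2  0  1  0  1  2  0  1  0  1  2
Pile A: G(19) = 2.
Pile B: G(19) = 2.
Combined Grundy value = 2 ⊕ 2 = 0.
A winning move leaves total XOR = 0, i.e. changes one component's Grundy value g to g ⊕ X where X is the current total.
Pile A: target g' = 2⊕0 = 2, but every legal move changes the Grundy value (mex property), so 0 moves.
Pile B: target g' = 2⊕0 = 2, but every legal move changes the Grundy value (mex property), so 0 moves.

0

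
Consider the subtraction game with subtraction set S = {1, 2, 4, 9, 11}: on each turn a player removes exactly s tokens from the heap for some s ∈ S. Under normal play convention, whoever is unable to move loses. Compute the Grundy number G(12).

3

n :  0  1  2  3  4  5  6  7  8  9 10 11 12
G :  0  1  2  0  1  2  0  1  2  3  4  5  3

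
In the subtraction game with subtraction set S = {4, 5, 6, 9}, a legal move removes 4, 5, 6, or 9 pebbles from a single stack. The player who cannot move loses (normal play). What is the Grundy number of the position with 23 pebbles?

n :  0  1  2  3  4  5  6  7  8  9 10 11 12 13 14 15 16 17 18 19 20 21 22 23
G :  0  0  0  0  1  1  1  1  2  2  2  2  3  0  0  0  0  1  1  1  1  2  2  2

2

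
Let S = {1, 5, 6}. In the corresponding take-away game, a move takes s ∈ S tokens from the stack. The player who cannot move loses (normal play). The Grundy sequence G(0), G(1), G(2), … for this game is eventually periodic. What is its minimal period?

n :  0  1  2  3  4  5  6  7  8  9 10 11 12 13 14 15 16 17 18 19 20 21 22 23
G :  0  1  0  1  0  1  2  3  2  3  2  0  1  0  1  0  1  2  3  2  3  2  0  1
G(n+11) = G(n) holds for n = 0,…,5 (a full window of length max(S) = 6), so the sequence is purely periodic with period 11.

11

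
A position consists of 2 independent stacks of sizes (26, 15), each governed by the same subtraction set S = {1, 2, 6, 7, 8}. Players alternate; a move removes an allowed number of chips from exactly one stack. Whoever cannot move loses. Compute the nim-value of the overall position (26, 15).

All stacks use S = {1, 2, 6, 7, 8}:
n :  0  1  2  3  4  5  6  7  8  9 10 11 12 13 14 15 16 17 18 19 20 21 22 23 24 25 26
G :  0  1  2  0  1  2  3  4  5  3  4  5  0  1  2  0  1  2  3  4  5  3  4  5  0  1  2
Stack A: G(26) = 2.
Stack B: G(15) = 0.
Combined Grundy value = 2 ⊕ 0 = 2.

2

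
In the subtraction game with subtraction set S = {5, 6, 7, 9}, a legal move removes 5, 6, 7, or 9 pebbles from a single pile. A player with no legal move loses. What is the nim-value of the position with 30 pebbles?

G(0) = 0
G(1) = mex{} = 0
G(2) = mex{} = 0
G(3) = mex{} = 0
G(4) = mex{} = 0
G(5) = mex{0} = 1
G(6) = mex{0,0} = 1
G(7) = mex{0,0,0} = 1
G(8) = mex{0,0,0} = 1
G(9) = mex{0,0,0,0} = 1
G(10) = mex{1,0,0,0} = 2
G(11) = mex{1,1,0,0} = 2
G(12) = mex{1,1,1,0} = 2
G(13) = mex{1,1,1,0} = 2
G(14) = mex{1,1,1,1} = 0
G(15) = mex{2,1,1,1} = 0
G(16) = mex{2,2,1,1} = 0
G(17) = mex{2,2,2,1} = 0
G(18) = mex{2,2,2,1} = 0
G(19) = mex{0,2,2,2} = 1
G(20) = mex{0,0,2,2} = 1
G(21) = mex{0,0,0,2} = 1
G(22) = mex{0,0,0,2} = 1
G(23) = mex{0,0,0,0} = 1
G(24) = mex{1,0,0,0} = 2
G(25) = mex{1,1,0,0} = 2
G(26) = mex{1,1,1,0} = 2
G(27) = mex{1,1,1,0} = 2
G(28) = mex{1,1,1,1} = 0
G(29) = mex{2,1,1,1} = 0
G(30) = mex{2,2,1,1} = 0

0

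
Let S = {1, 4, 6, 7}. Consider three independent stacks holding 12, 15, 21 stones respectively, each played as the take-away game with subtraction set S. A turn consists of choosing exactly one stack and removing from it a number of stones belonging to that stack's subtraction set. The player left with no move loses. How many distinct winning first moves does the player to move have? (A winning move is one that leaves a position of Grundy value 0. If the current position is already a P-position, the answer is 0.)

5

All stacks use S = {1, 4, 6, 7}:
G(0) = 0
G(1) = mex{0} = 1
G(2) = mex{1} = 0
G(3) = mex{0} = 1
G(4) = mex{1,0} = 2
G(5) = mex{2,1} = 0
G(6) = mex{0,0,0} = 1
G(7) = mex{1,1,1,0} = 2
G(8) = mex{2,2,0,1} = 3
G(9) = mex{3,0,1,0} = 2
G(10) = mex{2,1,2,1} = 0
G(11) = mex{0,2,0,2} = 1
G(12) = mex{1,3,1,0} = 2
G(13) = mex{2,2,2,1} = 0
G(14) = mex{0,0,3,2} = 1
G(15) = mex{1,1,2,3} = 0
G(16) = mex{0,2,0,2} = 1
G(17) = mex{1,0,1,0} = 2
G(18) = mex{2,1,2,1} = 0
G(19) = mex{0,0,0,2} = 1
G(20) = mex{1,1,1,0} = 2
G(21) = mex{2,2,0,1} = 3
Stack A: G(12) = 2.
Stack B: G(15) = 0.
Stack C: G(21) = 3.
Combined Grundy value = 2 ⊕ 0 ⊕ 3 = 1.
A winning move leaves total XOR = 0, i.e. changes one component's Grundy value g to g ⊕ X where X is the current total.
Stack A: need g' = 2⊕1 = 3. Options: 12−1→G=1, 12−4→G=3, 12−6→G=1, 12−7→G=0. Hits: 1.
Stack B: need g' = 0⊕1 = 1. Options: 15−1→G=1, 15−4→G=1, 15−6→G=2, 15−7→G=3. Hits: 2.
Stack C: need g' = 3⊕1 = 2. Options: 21−1→G=2, 21−4→G=2, 21−6→G=0, 21−7→G=1. Hits: 2.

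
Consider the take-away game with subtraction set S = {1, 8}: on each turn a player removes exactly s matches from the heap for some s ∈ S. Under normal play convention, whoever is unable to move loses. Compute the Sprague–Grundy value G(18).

G(0) = 0
G(1) = mex{0} = 1
G(2) = mex{1} = 0
G(3) = mex{0} = 1
G(4) = mex{1} = 0
G(5) = mex{0} = 1
G(6) = mex{1} = 0
G(7) = mex{0} = 1
G(8) = mex{1,0} = 2
G(9) = mex{2,1} = 0
G(10) = mex{0,0} = 1
G(11) = mex{1,1} = 0
G(12) = mex{0,0} = 1
G(13) = mex{1,1} = 0
G(14) = mex{0,0} = 1
G(15) = mex{1,1} = 0
G(16) = mex{0,2} = 1
G(17) = mex{1,0} = 2
G(18) = mex{2,1} = 0

0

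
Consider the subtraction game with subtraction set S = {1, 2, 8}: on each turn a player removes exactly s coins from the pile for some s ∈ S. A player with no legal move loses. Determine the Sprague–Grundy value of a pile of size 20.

G(0) = 0
G(1) = mex{0} = 1
G(2) = mex{1,0} = 2
G(3) = mex{2,1} = 0
G(4) = mex{0,2} = 1
G(5) = mex{1,0} = 2
G(6) = mex{2,1} = 0
G(7) = mex{0,2} = 1
G(8) = mex{1,0,0} = 2
G(9) = mex{2,1,1} = 0
G(10) = mex{0,2,2} = 1
G(11) = mex{1,0,0} = 2
G(12) = mex{2,1,1} = 0
G(13) = mex{0,2,2} = 1
G(14) = mex{1,0,0} = 2
G(15) = mex{2,1,1} = 0
G(16) = mex{0,2,2} = 1
G(17) = mex{1,0,0} = 2
G(18) = mex{2,1,1} = 0
G(19) = mex{0,2,2} = 1
G(20) = mex{1,0,0} = 2

2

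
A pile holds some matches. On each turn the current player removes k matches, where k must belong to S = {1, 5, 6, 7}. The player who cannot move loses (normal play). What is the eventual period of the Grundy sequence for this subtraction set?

n :  0  1  2  3  4  5  6  7  8  9 10 11 12 13 14 15 16 17 18 19 20 21 22 23 24 25
G :  0  1  0  1  0  1  2  3  2  3  2  3  0  1  0  1  0  1  2  3  2  3  2  3  0  1
G(n+12) = G(n) holds for n = 0,…,6 (a full window of length max(S) = 7), so the sequence is purely periodic with period 12.

12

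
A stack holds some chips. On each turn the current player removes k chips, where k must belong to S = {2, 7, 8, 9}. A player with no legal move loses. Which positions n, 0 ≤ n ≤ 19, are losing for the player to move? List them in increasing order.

0, 1, 4, 5, 15, 16, 19

n :  0  1  2  3  4  5  6  7  8  9 10 11 12 13 14 15 16 17 18 19
G :  0  0  1  1  0  0  1  1  2  2  3  3  2  2  3  0  0  1  1  0
P-positions are exactly the n with G(n) = 0.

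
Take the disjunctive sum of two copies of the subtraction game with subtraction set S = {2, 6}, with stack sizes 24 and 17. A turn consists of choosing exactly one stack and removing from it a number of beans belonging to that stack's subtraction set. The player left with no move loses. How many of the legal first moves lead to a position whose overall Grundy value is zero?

All stacks use S = {2, 6}:
G(0) = 0
G(1) = mex{} = 0
G(2) = mex{0} = 1
G(3) = mex{0} = 1
G(4) = mex{1} = 0
G(5) = mex{1} = 0
G(6) = mex{0,0} = 1
G(7) = mex{0,0} = 1
G(8) = mex{1,1} = 0
G(9) = mex{1,1} = 0
G(10) = mex{0,0} = 1
G(11) = mex{0,0} = 1
G(12) = mex{1,1} = 0
G(13) = mex{1,1} = 0
G(14) = mex{0,0} = 1
G(15) = mex{0,0} = 1
G(16) = mex{1,1} = 0
G(17) = mex{1,1} = 0
G(18) = mex{0,0} = 1
G(19) = mex{0,0} = 1
G(20) = mex{1,1} = 0
G(21) = mex{1,1} = 0
G(22) = mex{0,0} = 1
G(23) = mex{0,0} = 1
G(24) = mex{1,1} = 0
Stack A: G(24) = 0.
Stack B: G(17) = 0.
Combined Grundy value = 0 ⊕ 0 = 0.
A winning move leaves total XOR = 0, i.e. changes one component's Grundy value g to g ⊕ X where X is the current total.
Stack A: target g' = 0⊕0 = 0, but every legal move changes the Grundy value (mex property), so 0 moves.
Stack B: target g' = 0⊕0 = 0, but every legal move changes the Grundy value (mex property), so 0 moves.

0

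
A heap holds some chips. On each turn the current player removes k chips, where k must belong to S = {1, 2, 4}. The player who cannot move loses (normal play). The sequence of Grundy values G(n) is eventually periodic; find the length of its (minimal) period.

G(0) = 0
G(1) = mex{0} = 1
G(2) = mex{1,0} = 2
G(3) = mex{2,1} = 0
G(4) = mex{0,2,0} = 1
G(5) = mex{1,0,1} = 2
G(6) = mex{2,1,2} = 0
G(7) = mex{0,2,0} = 1
G(8) = mex{1,0,1} = 2
G(9) = mex{2,1,2} = 0
G(10) = mex{0,2,0} = 1
G(11) = mex{1,0,1} = 2
G(12) = mex{2,1,2} = 0
G(13) = mex{0,2,0} = 1
G(14) = mex{1,0,1} = 2
G(n+3) = G(n) holds for n = 0,…,3 (a full window of length max(S) = 4), so the sequence is purely periodic with period 3.

3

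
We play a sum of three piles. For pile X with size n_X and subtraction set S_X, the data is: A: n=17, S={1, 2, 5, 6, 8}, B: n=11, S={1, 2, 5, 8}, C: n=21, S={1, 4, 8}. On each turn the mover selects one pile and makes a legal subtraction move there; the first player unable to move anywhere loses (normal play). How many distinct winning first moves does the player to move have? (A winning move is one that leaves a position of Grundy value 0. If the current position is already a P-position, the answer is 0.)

0

Pile A, S = {1, 2, 5, 6, 8}:
n :  0  1  2  3  4  5  6  7  8  9 10 11 12 13 14 15 16 17
G :  0  1  2  0  1  2  3  0  1  2  0  1  2  3  0  1  2  0
G_A(17) = 0.
Pile B, S = {1, 2, 5, 8}:
n :  0  1  2  3  4  5  6  7  8  9 10 11
G :  0  1  2  0  1  2  0  1  2  0  1  2
G_B(11) = 2.
Pile C, S = {1, 4, 8}:
n :  0  1  2  3  4  5  6  7  8  9 10 11 12 13 14 15 16 17 18 19 20 21
G :  0  1  0  1  2  0  1  0  1  2  3  2  0  1  0  1  2  0  1  0  1  2
G_C(21) = 2.
Combined Grundy value = 0 ⊕ 2 ⊕ 2 = 0.
A winning move leaves total XOR = 0, i.e. changes one component's Grundy value g to g ⊕ X where X is the current total.
Pile A: target g' = 0⊕0 = 0, but every legal move changes the Grundy value (mex property), so 0 moves.
Pile B: target g' = 2⊕0 = 2, but every legal move changes the Grundy value (mex property), so 0 moves.
Pile C: target g' = 2⊕0 = 2, but every legal move changes the Grundy value (mex property), so 0 moves.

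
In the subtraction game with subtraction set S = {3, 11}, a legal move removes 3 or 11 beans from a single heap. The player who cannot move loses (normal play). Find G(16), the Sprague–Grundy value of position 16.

n :  0  1  2  3  4  5  6  7  8  9 10 11 12 13 14 15 16
G :  0  0  0  1  1  1  0  0  0  1  1  1  2  2  0  0  0

0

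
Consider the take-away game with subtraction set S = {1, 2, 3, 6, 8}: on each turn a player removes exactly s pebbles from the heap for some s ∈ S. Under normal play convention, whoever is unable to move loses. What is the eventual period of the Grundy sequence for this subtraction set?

n :  0  1  2  3  4  5  6  7  8  9 10 11 12 13 14 15 16 17 18 19
G :  0  1  2  3  0  1  2  3  4  0  1  2  3  0  1  2  3  4  0  1
G(n+9) = G(n) holds for n = 0,…,7 (a full window of length max(S) = 8), so the sequence is purely periodic with period 9.

9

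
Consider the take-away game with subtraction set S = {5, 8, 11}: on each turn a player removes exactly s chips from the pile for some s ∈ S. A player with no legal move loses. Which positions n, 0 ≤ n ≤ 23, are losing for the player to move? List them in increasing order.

0, 1, 2, 3, 4, 16, 17, 18, 19, 20

n :  0  1  2  3  4  5  6  7  8  9 10 11 12 13 14 15 16 17 18 19 20 21 22 23
G :  0  0  0  0  0  1  1  1  1  1  2  2  2  2  2  3  0  0  0  0  0  1  1  1
P-positions are exactly the n with G(n) = 0.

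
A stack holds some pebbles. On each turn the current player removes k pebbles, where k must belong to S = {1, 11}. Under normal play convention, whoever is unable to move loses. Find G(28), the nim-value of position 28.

0

n :  0  1  2  3  4  5  6  7  8  9 10 11 12 13 14 15 16 17 18 19 20 21 22 23 24 25 26 27 28
G :  0  1  0  1  0  1  0  1  0  1  0  1  0  1  0  1  0  1  0  1  0  1  0  1  0  1  0  1  0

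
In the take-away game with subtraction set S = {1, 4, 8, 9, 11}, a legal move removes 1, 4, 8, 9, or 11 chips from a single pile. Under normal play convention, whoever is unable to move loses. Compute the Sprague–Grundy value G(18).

1

G(0) = 0
G(1) = mex{0} = 1
G(2) = mex{1} = 0
G(3) = mex{0} = 1
G(4) = mex{1,0} = 2
G(5) = mex{2,1} = 0
G(6) = mex{0,0} = 1
G(7) = mex{1,1} = 0
G(8) = mex{0,2,0} = 1
G(9) = mex{1,0,1,0} = 2
G(10) = mex{2,1,0,1} = 3
G(11) = mex{3,0,1,0,0} = 2
G(12) = mex{2,1,2,1,1} = 0
G(13) = mex{0,2,0,2,0} = 1
G(14) = mex{1,3,1,0,1} = 2
G(15) = mex{2,2,0,1,2} = 3
G(16) = mex{3,0,1,0,0} = 2
G(17) = mex{2,1,2,1,1} = 0
G(18) = mex{0,2,3,2,0} = 1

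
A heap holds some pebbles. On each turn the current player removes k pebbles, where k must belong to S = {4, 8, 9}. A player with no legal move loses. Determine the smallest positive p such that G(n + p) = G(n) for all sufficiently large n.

G(0) = 0
G(1) = mex{} = 0
G(2) = mex{} = 0
G(3) = mex{} = 0
G(4) = mex{0} = 1
G(5) = mex{0} = 1
G(6) = mex{0} = 1
G(7) = mex{0} = 1
G(8) = mex{1,0} = 2
G(9) = mex{1,0,0} = 2
G(10) = mex{1,0,0} = 2
G(11) = mex{1,0,0} = 2
G(12) = mex{2,1,0} = 3
G(13) = mex{2,1,1} = 0
G(14) = mex{2,1,1} = 0
G(15) = mex{2,1,1} = 0
G(16) = mex{3,2,1} = 0
G(17) = mex{0,2,2} = 1
G(18) = mex{0,2,2} = 1
G(19) = mex{0,2,2} = 1
G(20) = mex{0,3,2} = 1
G(21) = mex{1,0,3} = 2
G(22) = mex{1,0,0} = 2
G(23) = mex{1,0,0} = 2
G(24) = mex{1,0,0} = 2
G(25) = mex{2,1,0} = 3
G(26) = mex{2,1,1} = 0
G(27) = mex{2,1,1} = 0
G(n+13) = G(n) holds for n = 0,…,8 (a full window of length max(S) = 9), so the sequence is purely periodic with period 13.

13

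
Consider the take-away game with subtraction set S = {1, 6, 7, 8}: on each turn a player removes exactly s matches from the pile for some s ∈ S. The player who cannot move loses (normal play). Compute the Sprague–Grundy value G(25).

n :  0  1  2  3  4  5  6  7  8  9 10 11 12 13 14 15 16 17 18 19 20 21 22 23 24 25
G :  0  1  0  1  0  1  2  3  2  3  2  3  4  0  1  0  1  0  1  2  3  2  3  2  3  4

4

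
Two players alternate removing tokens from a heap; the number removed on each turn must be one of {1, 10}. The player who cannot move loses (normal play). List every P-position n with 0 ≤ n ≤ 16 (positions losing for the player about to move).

G(0) = 0
G(1) = mex{0} = 1
G(2) = mex{1} = 0
G(3) = mex{0} = 1
G(4) = mex{1} = 0
G(5) = mex{0} = 1
G(6) = mex{1} = 0
G(7) = mex{0} = 1
G(8) = mex{1} = 0
G(9) = mex{0} = 1
G(10) = mex{1,0} = 2
G(11) = mex{2,1} = 0
G(12) = mex{0,0} = 1
G(13) = mex{1,1} = 0
G(14) = mex{0,0} = 1
G(15) = mex{1,1} = 0
G(16) = mex{0,0} = 1
P-positions are exactly the n with G(n) = 0.

0, 2, 4, 6, 8, 11, 13, 15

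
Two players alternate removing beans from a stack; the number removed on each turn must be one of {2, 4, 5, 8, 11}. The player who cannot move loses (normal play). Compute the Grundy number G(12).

n :  0  1  2  3  4  5  6  7  8  9 10 11 12
G :  0  0  1  1  2  2  3  0  4  1  0  2  1

1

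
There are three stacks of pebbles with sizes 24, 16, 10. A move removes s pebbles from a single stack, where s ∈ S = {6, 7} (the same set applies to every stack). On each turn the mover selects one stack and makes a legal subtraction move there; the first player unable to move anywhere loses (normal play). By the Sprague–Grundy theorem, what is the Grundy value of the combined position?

0

All stacks use S = {6, 7}:
G(0) = 0
G(1) = mex{} = 0
G(2) = mex{} = 0
G(3) = mex{} = 0
G(4) = mex{} = 0
G(5) = mex{} = 0
G(6) = mex{0} = 1
G(7) = mex{0,0} = 1
G(8) = mex{0,0} = 1
G(9) = mex{0,0} = 1
G(10) = mex{0,0} = 1
G(11) = mex{0,0} = 1
G(12) = mex{1,0} = 2
G(13) = mex{1,1} = 0
G(14) = mex{1,1} = 0
G(15) = mex{1,1} = 0
G(16) = mex{1,1} = 0
G(17) = mex{1,1} = 0
G(18) = mex{2,1} = 0
G(19) = mex{0,2} = 1
G(20) = mex{0,0} = 1
G(21) = mex{0,0} = 1
G(22) = mex{0,0} = 1
G(23) = mex{0,0} = 1
G(24) = mex{0,0} = 1
Stack A: G(24) = 1.
Stack B: G(16) = 0.
Stack C: G(10) = 1.
Combined Grundy value = 1 ⊕ 0 ⊕ 1 = 0.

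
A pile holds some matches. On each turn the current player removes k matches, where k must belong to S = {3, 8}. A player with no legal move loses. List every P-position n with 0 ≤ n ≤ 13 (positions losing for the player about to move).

G(0) = 0
G(1) = mex{} = 0
G(2) = mex{} = 0
G(3) = mex{0} = 1
G(4) = mex{0} = 1
G(5) = mex{0} = 1
G(6) = mex{1} = 0
G(7) = mex{1} = 0
G(8) = mex{1,0} = 2
G(9) = mex{0,0} = 1
G(10) = mex{0,0} = 1
G(11) = mex{2,1} = 0
G(12) = mex{1,1} = 0
G(13) = mex{1,1} = 0
P-positions are exactly the n with G(n) = 0.

0, 1, 2, 6, 7, 11, 12, 13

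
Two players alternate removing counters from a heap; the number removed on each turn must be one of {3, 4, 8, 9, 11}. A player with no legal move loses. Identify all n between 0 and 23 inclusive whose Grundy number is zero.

G(0) = 0
G(1) = mex{} = 0
G(2) = mex{} = 0
G(3) = mex{0} = 1
G(4) = mex{0,0} = 1
G(5) = mex{0,0} = 1
G(6) = mex{1,0} = 2
G(7) = mex{1,1} = 0
G(8) = mex{1,1,0} = 2
G(9) = mex{2,1,0,0} = 3
G(10) = mex{0,2,0,0} = 1
G(11) = mex{2,0,1,0,0} = 3
G(12) = mex{3,2,1,1,0} = 4
G(13) = mex{1,3,1,1,0} = 2
G(14) = mex{3,1,2,1,1} = 0
G(15) = mex{4,3,0,2,1} = 5
G(16) = mex{2,4,2,0,1} = 3
G(17) = mex{0,2,3,2,2} = 1
G(18) = mex{5,0,1,3,0} = 2
G(19) = mex{3,5,3,1,2} = 0
G(20) = mex{1,3,4,3,3} = 0
G(21) = mex{2,1,2,4,1} = 0
G(22) = mex{0,2,0,2,3} = 1
G(23) = mex{0,0,5,0,4} = 1
P-positions are exactly the n with G(n) = 0.

0, 1, 2, 7, 14, 19, 20, 21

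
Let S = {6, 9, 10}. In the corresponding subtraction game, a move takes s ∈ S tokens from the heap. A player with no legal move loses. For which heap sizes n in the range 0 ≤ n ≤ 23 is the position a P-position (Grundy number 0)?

n :  0  1  2  3  4  5  6  7  8  9 10 11 12 13 14 15 16 17 18 19 20 21 22 23
G :  0  0  0  0  0  0  1  1  1  1  1  1  2  2  2  2  0  0  0  0  0  0  1  1
P-positions are exactly the n with G(n) = 0.

0, 1, 2, 3, 4, 5, 16, 17, 18, 19, 20, 21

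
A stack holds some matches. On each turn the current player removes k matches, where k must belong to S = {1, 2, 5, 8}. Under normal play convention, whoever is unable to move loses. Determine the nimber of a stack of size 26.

2

n :  0  1  2  3  4  5  6  7  8  9 10 11 12 13 14 15 16 17 18 19 20 21 22 23 24 25 26
G :  0  1  2  0  1  2  0  1  2  0  1  2  0  1  2  0  1  2  0  1  2  0  1  2  0  1  2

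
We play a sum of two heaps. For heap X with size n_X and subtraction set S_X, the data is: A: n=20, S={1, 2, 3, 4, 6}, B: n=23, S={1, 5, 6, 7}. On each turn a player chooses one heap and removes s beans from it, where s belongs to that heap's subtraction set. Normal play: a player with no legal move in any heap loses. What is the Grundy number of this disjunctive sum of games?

Heap A, S = {1, 2, 3, 4, 6}:
G(0) = 0
G(1) = mex{0} = 1
G(2) = mex{1,0} = 2
G(3) = mex{2,1,0} = 3
G(4) = mex{3,2,1,0} = 4
G(5) = mex{4,3,2,1} = 0
G(6) = mex{0,4,3,2,0} = 1
G(7) = mex{1,0,4,3,1} = 2
G(8) = mex{2,1,0,4,2} = 3
G(9) = mex{3,2,1,0,3} = 4
G(10) = mex{4,3,2,1,4} = 0
G(11) = mex{0,4,3,2,0} = 1
G(12) = mex{1,0,4,3,1} = 2
G(13) = mex{2,1,0,4,2} = 3
G(14) = mex{3,2,1,0,3} = 4
G(15) = mex{4,3,2,1,4} = 0
G(16) = mex{0,4,3,2,0} = 1
G(17) = mex{1,0,4,3,1} = 2
G(18) = mex{2,1,0,4,2} = 3
G(19) = mex{3,2,1,0,3} = 4
G(20) = mex{4,3,2,1,4} = 0
G_A(20) = 0.
Heap B, S = {1, 5, 6, 7}:
n :  0  1  2  3  4  5  6  7  8  9 10 11 12 13 14 15 16 17 18 19 20 21 22 23
G :  0  1  0  1  0  1  2  3  2  3  2  3  0  1  0  1  0  1  2  3  2  3  2  3
G_B(23) = 3.
Combined Grundy value = 0 ⊕ 3 = 3.

3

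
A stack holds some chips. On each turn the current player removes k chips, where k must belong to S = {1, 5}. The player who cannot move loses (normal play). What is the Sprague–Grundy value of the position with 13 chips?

n :  0  1  2  3  4  5  6  7  8  9 10 11 12 13
G :  0  1  0  1  0  1  0  1  0  1  0  1  0  1

1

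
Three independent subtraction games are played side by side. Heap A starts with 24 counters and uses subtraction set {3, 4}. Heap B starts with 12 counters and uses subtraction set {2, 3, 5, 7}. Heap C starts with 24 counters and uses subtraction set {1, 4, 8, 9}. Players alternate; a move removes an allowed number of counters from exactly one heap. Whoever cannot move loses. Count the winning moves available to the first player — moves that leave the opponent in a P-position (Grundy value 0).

0

Heap A, S = {3, 4}:
G(0) = 0
G(1) = mex{} = 0
G(2) = mex{} = 0
G(3) = mex{0} = 1
G(4) = mex{0,0} = 1
G(5) = mex{0,0} = 1
G(6) = mex{1,0} = 2
G(7) = mex{1,1} = 0
G(8) = mex{1,1} = 0
G(9) = mex{2,1} = 0
G(10) = mex{0,2} = 1
G(11) = mex{0,0} = 1
G(12) = mex{0,0} = 1
G(13) = mex{1,0} = 2
G(14) = mex{1,1} = 0
G(15) = mex{1,1} = 0
G(16) = mex{2,1} = 0
G(17) = mex{0,2} = 1
G(18) = mex{0,0} = 1
G(19) = mex{0,0} = 1
G(20) = mex{1,0} = 2
G(21) = mex{1,1} = 0
G(22) = mex{1,1} = 0
G(23) = mex{2,1} = 0
G(24) = mex{0,2} = 1
G_A(24) = 1.
Heap B, S = {2, 3, 5, 7}:
n :  0  1  2  3  4  5  6  7  8  9 10 11 12
G :  0  0  1  1  2  2  3  3  4  0  0  1  1
G_B(12) = 1.
Heap C, S = {1, 4, 8, 9}:
n :  0  1  2  3  4  5  6  7  8  9 10 11 12 13 14 15 16 17 18 19 20 21 22 23 24
G :  0  1  0  1  2  0  1  0  1  2  3  2  0  1  2  3  2  0  1  0  1  2  0  1  0
G_C(24) = 0.
Combined Grundy value = 1 ⊕ 1 ⊕ 0 = 0.
A winning move leaves total XOR = 0, i.e. changes one component's Grundy value g to g ⊕ X where X is the current total.
Heap A: target g' = 1⊕0 = 1, but every legal move changes the Grundy value (mex property), so 0 moves.
Heap B: target g' = 1⊕0 = 1, but every legal move changes the Grundy value (mex property), so 0 moves.
Heap C: target g' = 0⊕0 = 0, but every legal move changes the Grundy value (mex property), so 0 moves.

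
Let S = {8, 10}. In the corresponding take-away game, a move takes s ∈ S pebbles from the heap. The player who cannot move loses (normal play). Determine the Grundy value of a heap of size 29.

1

n :  0  1  2  3  4  5  6  7  8  9 10 11 12 13 14 15 16 17 18 19 20 21 22 23 24 25 26 27 28 29
G :  0  0  0  0  0  0  0  0  1  1  1  1  1  1  1  1  2  2  0  0  0  0  0  0  0  0  1  1  1  1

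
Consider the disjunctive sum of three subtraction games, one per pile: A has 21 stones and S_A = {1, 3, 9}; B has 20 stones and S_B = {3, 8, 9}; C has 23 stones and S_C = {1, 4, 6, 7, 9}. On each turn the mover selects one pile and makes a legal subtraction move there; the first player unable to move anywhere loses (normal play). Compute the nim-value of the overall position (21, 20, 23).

0

Pile A, S = {1, 3, 9}:
n :  0  1  2  3  4  5  6  7  8  9 10 11 12 13 14 15 16 17 18 19 20 21
G :  0  1  0  1  0  1  0  1  0  1  0  1  0  1  0  1  0  1  0  1  0  1
G_A(21) = 1.
Pile B, S = {3, 8, 9}:
n :  0  1  2  3  4  5  6  7  8  9 10 11 12 13 14 15 16 17 18 19 20
G :  0  0  0  1  1  1  0  0  2  1  1  3  0  0  2  1  1  0  0  0  1
G_B(20) = 1.
Pile C, S = {1, 4, 6, 7, 9}:
G(0) = 0
G(1) = mex{0} = 1
G(2) = mex{1} = 0
G(3) = mex{0} = 1
G(4) = mex{1,0} = 2
G(5) = mex{2,1} = 0
G(6) = mex{0,0,0} = 1
G(7) = mex{1,1,1,0} = 2
G(8) = mex{2,2,0,1} = 3
G(9) = mex{3,0,1,0,0} = 2
G(10) = mex{2,1,2,1,1} = 0
G(11) = mex{0,2,0,2,0} = 1
G(12) = mex{1,3,1,0,1} = 2
G(13) = mex{2,2,2,1,2} = 0
G(14) = mex{0,0,3,2,0} = 1
G(15) = mex{1,1,2,3,1} = 0
G(16) = mex{0,2,0,2,2} = 1
G(17) = mex{1,0,1,0,3} = 2
G(18) = mex{2,1,2,1,2} = 0
G(19) = mex{0,0,0,2,0} = 1
G(20) = mex{1,1,1,0,1} = 2
G(21) = mex{2,2,0,1,2} = 3
G(22) = mex{3,0,1,0,0} = 2
G(23) = mex{2,1,2,1,1} = 0
G_C(23) = 0.
Combined Grundy value = 1 ⊕ 1 ⊕ 0 = 0.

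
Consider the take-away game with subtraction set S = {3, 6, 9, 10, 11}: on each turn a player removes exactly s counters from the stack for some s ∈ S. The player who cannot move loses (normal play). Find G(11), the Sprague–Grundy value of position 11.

G(0) = 0
G(1) = mex{} = 0
G(2) = mex{} = 0
G(3) = mex{0} = 1
G(4) = mex{0} = 1
G(5) = mex{0} = 1
G(6) = mex{1,0} = 2
G(7) = mex{1,0} = 2
G(8) = mex{1,0} = 2
G(9) = mex{2,1,0} = 3
G(10) = mex{2,1,0,0} = 3
G(11) = mex{2,1,0,0,0} = 3

3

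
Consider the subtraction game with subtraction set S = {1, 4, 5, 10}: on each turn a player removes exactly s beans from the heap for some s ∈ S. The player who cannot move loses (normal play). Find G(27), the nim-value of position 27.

n :  0  1  2  3  4  5  6  7  8  9 10 11 12 13 14 15 16 17 18 19 20 21 22 23 24 25 26 27
G :  0  1  0  1  2  3  2  3  0  1  4  0  1  2  0  1  3  0  1  2  0  1  2  0  1  2  0  1

1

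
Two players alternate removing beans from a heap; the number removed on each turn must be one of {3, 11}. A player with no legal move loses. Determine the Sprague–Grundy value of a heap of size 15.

0

n :  0  1  2  3  4  5  6  7  8  9 10 11 12 13 14 15
G :  0  0  0  1  1  1  0  0  0  1  1  1  2  2  0  0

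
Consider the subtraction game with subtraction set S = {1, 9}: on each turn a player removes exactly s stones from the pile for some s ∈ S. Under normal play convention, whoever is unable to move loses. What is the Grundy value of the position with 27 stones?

1

n :  0  1  2  3  4  5  6  7  8  9 10 11 12 13 14 15 16 17 18 19 20 21 22 23 24 25 26 27
G :  0  1  0  1  0  1  0  1  0  1  0  1  0  1  0  1  0  1  0  1  0  1  0  1  0  1  0  1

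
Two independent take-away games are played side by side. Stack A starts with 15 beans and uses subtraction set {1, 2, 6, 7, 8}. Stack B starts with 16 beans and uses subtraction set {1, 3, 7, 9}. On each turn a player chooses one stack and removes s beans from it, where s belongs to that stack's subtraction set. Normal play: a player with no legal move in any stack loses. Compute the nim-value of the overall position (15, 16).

0

Stack A, S = {1, 2, 6, 7, 8}:
n :  0  1  2  3  4  5  6  7  8  9 10 11 12 13 14 15
G :  0  1  2  0  1  2  3  4  5  3  4  5  0  1  2  0
G_A(15) = 0.
Stack B, S = {1, 3, 7, 9}:
G(0) = 0
G(1) = mex{0} = 1
G(2) = mex{1} = 0
G(3) = mex{0,0} = 1
G(4) = mex{1,1} = 0
G(5) = mex{0,0} = 1
G(6) = mex{1,1} = 0
G(7) = mex{0,0,0} = 1
G(8) = mex{1,1,1} = 0
G(9) = mex{0,0,0,0} = 1
G(10) = mex{1,1,1,1} = 0
G(11) = mex{0,0,0,0} = 1
G(12) = mex{1,1,1,1} = 0
G(13) = mex{0,0,0,0} = 1
G(14) = mex{1,1,1,1} = 0
G(15) = mex{0,0,0,0} = 1
G(16) = mex{1,1,1,1} = 0
G_B(16) = 0.
Combined Grundy value = 0 ⊕ 0 = 0.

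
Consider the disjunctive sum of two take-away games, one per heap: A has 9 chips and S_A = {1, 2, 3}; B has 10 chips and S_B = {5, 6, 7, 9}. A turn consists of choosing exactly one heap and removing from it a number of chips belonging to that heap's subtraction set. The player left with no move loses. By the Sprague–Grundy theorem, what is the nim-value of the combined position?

Heap A, S = {1, 2, 3}:
n : 0 1 2 3 4 5 6 7 8 9
G : 0 1 2 3 0 1 2 3 0 1
G_A(9) = 1.
Heap B, S = {5, 6, 7, 9}:
G(0) = 0
G(1) = mex{} = 0
G(2) = mex{} = 0
G(3) = mex{} = 0
G(4) = mex{} = 0
G(5) = mex{0} = 1
G(6) = mex{0,0} = 1
G(7) = mex{0,0,0} = 1
G(8) = mex{0,0,0} = 1
G(9) = mex{0,0,0,0} = 1
G(10) = mex{1,0,0,0} = 2
G_B(10) = 2.
Combined Grundy value = 1 ⊕ 2 = 3.

3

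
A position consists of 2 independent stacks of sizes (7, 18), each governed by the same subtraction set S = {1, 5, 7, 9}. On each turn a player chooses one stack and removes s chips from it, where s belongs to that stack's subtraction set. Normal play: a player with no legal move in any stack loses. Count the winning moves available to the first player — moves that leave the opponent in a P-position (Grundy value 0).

7

All stacks use S = {1, 5, 7, 9}:
G(0) = 0
G(1) = mex{0} = 1
G(2) = mex{1} = 0
G(3) = mex{0} = 1
G(4) = mex{1} = 0
G(5) = mex{0,0} = 1
G(6) = mex{1,1} = 0
G(7) = mex{0,0,0} = 1
G(8) = mex{1,1,1} = 0
G(9) = mex{0,0,0,0} = 1
G(10) = mex{1,1,1,1} = 0
G(11) = mex{0,0,0,0} = 1
G(12) = mex{1,1,1,1} = 0
G(13) = mex{0,0,0,0} = 1
G(14) = mex{1,1,1,1} = 0
G(15) = mex{0,0,0,0} = 1
G(16) = mex{1,1,1,1} = 0
G(17) = mex{0,0,0,0} = 1
G(18) = mex{1,1,1,1} = 0
Stack A: G(7) = 1.
Stack B: G(18) = 0.
Combined Grundy value = 1 ⊕ 0 = 1.
A winning move leaves total XOR = 0, i.e. changes one component's Grundy value g to g ⊕ X where X is the current total.
Stack A: need g' = 1⊕1 = 0. Options: 7−1→G=0, 7−5→G=0, 7−7→G=0. Hits: 3.
Stack B: need g' = 0⊕1 = 1. Options: 18−1→G=1, 18−5→G=1, 18−7→G=1, 18−9→G=1. Hits: 4.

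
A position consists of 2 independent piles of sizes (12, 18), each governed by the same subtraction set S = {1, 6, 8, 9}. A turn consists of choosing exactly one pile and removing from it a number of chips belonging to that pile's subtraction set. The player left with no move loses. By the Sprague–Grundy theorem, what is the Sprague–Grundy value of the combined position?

2

All piles use S = {1, 6, 8, 9}:
G(0) = 0
G(1) = mex{0} = 1
G(2) = mex{1} = 0
G(3) = mex{0} = 1
G(4) = mex{1} = 0
G(5) = mex{0} = 1
G(6) = mex{1,0} = 2
G(7) = mex{2,1} = 0
G(8) = mex{0,0,0} = 1
G(9) = mex{1,1,1,0} = 2
G(10) = mex{2,0,0,1} = 3
G(11) = mex{3,1,1,0} = 2
G(12) = mex{2,2,0,1} = 3
G(13) = mex{3,0,1,0} = 2
G(14) = mex{2,1,2,1} = 0
G(15) = mex{0,2,0,2} = 1
G(16) = mex{1,3,1,0} = 2
G(17) = mex{2,2,2,1} = 0
G(18) = mex{0,3,3,2} = 1
Pile A: G(12) = 3.
Pile B: G(18) = 1.
Combined Grundy value = 3 ⊕ 1 = 2.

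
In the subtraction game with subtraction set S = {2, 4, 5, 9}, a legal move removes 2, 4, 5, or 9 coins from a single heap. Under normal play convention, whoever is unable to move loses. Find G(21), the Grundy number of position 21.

0

n :  0  1  2  3  4  5  6  7  8  9 10 11 12 13 14 15 16 17 18 19 20 21
G :  0  0  1  1  2  2  3  0  0  1  1  2  2  3  0  0  1  1  2  2  3  0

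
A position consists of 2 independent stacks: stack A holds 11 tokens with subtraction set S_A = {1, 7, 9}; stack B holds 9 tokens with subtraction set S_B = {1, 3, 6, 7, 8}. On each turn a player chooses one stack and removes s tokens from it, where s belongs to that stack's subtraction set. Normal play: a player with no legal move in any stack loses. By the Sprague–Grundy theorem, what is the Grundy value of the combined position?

2

Stack A, S = {1, 7, 9}:
G(0) = 0
G(1) = mex{0} = 1
G(2) = mex{1} = 0
G(3) = mex{0} = 1
G(4) = mex{1} = 0
G(5) = mex{0} = 1
G(6) = mex{1} = 0
G(7) = mex{0,0} = 1
G(8) = mex{1,1} = 0
G(9) = mex{0,0,0} = 1
G(10) = mex{1,1,1} = 0
G(11) = mex{0,0,0} = 1
G_A(11) = 1.
Stack B, S = {1, 3, 6, 7, 8}:
n : 0 1 2 3 4 5 6 7 8 9
G : 0 1 0 1 0 1 2 3 2 3
G_B(9) = 3.
Combined Grundy value = 1 ⊕ 3 = 2.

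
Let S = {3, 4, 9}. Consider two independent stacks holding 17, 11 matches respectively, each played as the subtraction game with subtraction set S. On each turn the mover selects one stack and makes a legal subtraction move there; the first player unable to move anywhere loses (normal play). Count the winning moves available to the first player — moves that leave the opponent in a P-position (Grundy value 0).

All stacks use S = {3, 4, 9}:
n :  0  1  2  3  4  5  6  7  8  9 10 11 12 13 14 15 16 17
G :  0  0  0  1  1  1  2  0  0  3  1  1  2  0  0  0  1  1
Stack A: G(17) = 1.
Stack B: G(11) = 1.
Combined Grundy value = 1 ⊕ 1 = 0.
A winning move leaves total XOR = 0, i.e. changes one component's Grundy value g to g ⊕ X where X is the current total.
Stack A: target g' = 1⊕0 = 1, but every legal move changes the Grundy value (mex property), so 0 moves.
Stack B: target g' = 1⊕0 = 1, but every legal move changes the Grundy value (mex property), so 0 moves.

0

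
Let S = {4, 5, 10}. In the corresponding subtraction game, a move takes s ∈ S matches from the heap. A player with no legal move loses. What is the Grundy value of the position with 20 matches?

n :  0  1  2  3  4  5  6  7  8  9 10 11 12 13 14 15 16 17 18 19 20
G :  0  0  0  0  1  1  1  1  2  0  2  2  3  1  3  0  0  0  0  1  1

1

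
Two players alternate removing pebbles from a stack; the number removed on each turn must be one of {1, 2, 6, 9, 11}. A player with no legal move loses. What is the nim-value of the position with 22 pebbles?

2

G(0) = 0
G(1) = mex{0} = 1
G(2) = mex{1,0} = 2
G(3) = mex{2,1} = 0
G(4) = mex{0,2} = 1
G(5) = mex{1,0} = 2
G(6) = mex{2,1,0} = 3
G(7) = mex{3,2,1} = 0
G(8) = mex{0,3,2} = 1
G(9) = mex{1,0,0,0} = 2
G(10) = mex{2,1,1,1} = 0
G(11) = mex{0,2,2,2,0} = 1
G(12) = mex{1,0,3,0,1} = 2
G(13) = mex{2,1,0,1,2} = 3
G(14) = mex{3,2,1,2,0} = 4
G(15) = mex{4,3,2,3,1} = 0
G(16) = mex{0,4,0,0,2} = 1
G(17) = mex{1,0,1,1,3} = 2
G(18) = mex{2,1,2,2,0} = 3
G(19) = mex{3,2,3,0,1} = 4
G(20) = mex{4,3,4,1,2} = 0
G(21) = mex{0,4,0,2,0} = 1
G(22) = mex{1,0,1,3,1} = 2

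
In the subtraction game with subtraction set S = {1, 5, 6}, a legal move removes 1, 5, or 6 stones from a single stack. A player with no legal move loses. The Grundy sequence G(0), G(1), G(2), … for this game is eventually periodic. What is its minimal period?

11

n :  0  1  2  3  4  5  6  7  8  9 10 11 12 13 14 15 16 17 18 19 20 21 22 23
G :  0  1  0  1  0  1  2  3  2  3  2  0  1  0  1  0  1  2  3  2  3  2  0  1
G(n+11) = G(n) holds for n = 0,…,5 (a full window of length max(S) = 6), so the sequence is purely periodic with period 11.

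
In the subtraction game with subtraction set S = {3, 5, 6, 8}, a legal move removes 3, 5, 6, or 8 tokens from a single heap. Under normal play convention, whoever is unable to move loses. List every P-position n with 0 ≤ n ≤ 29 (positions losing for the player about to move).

n :  0  1  2  3  4  5  6  7  8  9 10 11 12 13 14 15 16 17 18 19 20 21 22 23 24 25 26 27 28 29
G :  0  0  0  1  1  1  2  2  2  3  3  0  0  0  1  1  1  2  2  2  3  3  0  0  0  1  1  1  2  2
P-positions are exactly the n with G(n) = 0.

0, 1, 2, 11, 12, 13, 22, 23, 24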